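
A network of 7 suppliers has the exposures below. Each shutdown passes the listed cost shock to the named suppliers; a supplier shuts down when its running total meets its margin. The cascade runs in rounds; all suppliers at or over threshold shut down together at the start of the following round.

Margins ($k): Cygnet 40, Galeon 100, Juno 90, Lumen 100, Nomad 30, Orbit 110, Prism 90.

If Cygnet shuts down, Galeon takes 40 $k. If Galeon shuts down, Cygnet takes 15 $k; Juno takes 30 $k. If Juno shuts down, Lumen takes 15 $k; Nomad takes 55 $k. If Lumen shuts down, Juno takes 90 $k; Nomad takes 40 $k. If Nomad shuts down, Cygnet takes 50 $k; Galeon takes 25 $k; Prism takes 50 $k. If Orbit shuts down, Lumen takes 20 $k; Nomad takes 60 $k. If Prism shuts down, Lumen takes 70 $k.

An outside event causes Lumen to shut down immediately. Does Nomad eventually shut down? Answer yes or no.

Round 1 — Lumen shuts down (initial).
  Juno: +90 → 90 ≥ 90
  Nomad: +40 → 40 ≥ 30
Round 2 — Juno, Nomad shut down.
  Cygnet: +50 → 50 ≥ 40
  Galeon: +25 → 25 < 100
  Prism: +50 → 50 < 90
Round 3 — Cygnet shuts down.
  Galeon: +40 → 65 < 100
No further shutdowns.

yes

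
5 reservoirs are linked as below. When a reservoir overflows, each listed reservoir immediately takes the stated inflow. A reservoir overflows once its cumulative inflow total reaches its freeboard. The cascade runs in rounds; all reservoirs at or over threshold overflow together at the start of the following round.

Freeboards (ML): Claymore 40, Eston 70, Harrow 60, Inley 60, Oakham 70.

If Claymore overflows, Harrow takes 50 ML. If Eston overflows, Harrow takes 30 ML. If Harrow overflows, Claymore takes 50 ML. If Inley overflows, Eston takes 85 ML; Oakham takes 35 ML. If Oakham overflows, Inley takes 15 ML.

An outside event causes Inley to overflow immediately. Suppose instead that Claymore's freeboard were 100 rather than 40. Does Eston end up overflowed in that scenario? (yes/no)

With Claymore's freeboard at 100:
Round 1 — Inley overflows (initial).
  Eston: +85 → 85 ≥ 70
  Oakham: +35 → 35 < 70
Round 2 — Eston overflows.
  Harrow: +30 → 30 < 60
No further overflows.

yes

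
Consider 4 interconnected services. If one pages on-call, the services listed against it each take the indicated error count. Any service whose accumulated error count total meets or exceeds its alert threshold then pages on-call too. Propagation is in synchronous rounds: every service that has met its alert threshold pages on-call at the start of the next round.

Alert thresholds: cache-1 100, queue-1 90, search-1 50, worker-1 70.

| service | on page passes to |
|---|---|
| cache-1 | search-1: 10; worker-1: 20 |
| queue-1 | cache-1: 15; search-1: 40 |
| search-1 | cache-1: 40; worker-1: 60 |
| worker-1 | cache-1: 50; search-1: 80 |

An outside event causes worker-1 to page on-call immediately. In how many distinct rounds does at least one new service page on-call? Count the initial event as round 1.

2

Round 1 — worker-1 pages on-call (initial).
  cache-1: +50 → 50 < 100
  search-1: +80 → 80 ≥ 50
Round 2 — search-1 pages on-call.
  cache-1: +40 → 90 < 100
No further pages.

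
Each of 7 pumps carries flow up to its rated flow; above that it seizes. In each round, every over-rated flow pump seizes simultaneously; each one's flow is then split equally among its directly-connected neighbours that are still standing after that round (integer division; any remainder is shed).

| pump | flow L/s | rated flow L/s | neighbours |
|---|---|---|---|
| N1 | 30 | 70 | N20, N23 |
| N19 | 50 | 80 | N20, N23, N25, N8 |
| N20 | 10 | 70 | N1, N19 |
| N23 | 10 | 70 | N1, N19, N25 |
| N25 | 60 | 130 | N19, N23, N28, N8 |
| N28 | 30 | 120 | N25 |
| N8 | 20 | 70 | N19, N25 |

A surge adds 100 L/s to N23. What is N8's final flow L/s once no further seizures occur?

48

Round 1 — N23 at 110 > 70. N23 seizes.
  N23 sheds 110 L/s to N1, N19, N25: 36 each (2 lost).
    N1: 30+36 = 66 ≤ 70
    N19: 50+36 = 86 > 80
    N25: 60+36 = 96 ≤ 130
Round 2 — N19 seizes.
  N19 sheds 86 L/s to N20, N25, N8: 28 each (2 lost).
    N20: 10+28 = 38 ≤ 70
    N25: 96+28 = 124 ≤ 130
    N8: 20+28 = 48 ≤ 70
No further seizures.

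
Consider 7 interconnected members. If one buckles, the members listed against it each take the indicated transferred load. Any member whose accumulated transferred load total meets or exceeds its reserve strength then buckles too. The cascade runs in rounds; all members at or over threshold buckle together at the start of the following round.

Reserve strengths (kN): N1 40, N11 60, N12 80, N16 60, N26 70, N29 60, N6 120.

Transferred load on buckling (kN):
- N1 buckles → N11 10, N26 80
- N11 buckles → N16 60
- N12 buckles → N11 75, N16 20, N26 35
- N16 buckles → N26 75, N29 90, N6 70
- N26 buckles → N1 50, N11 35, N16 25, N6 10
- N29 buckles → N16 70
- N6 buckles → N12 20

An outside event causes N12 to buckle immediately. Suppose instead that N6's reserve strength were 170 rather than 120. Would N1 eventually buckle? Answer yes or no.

With N6's reserve strength at 170:
Round 1 — N12 buckles (initial).
  N11: +75 → 75 ≥ 60
  N16: +20 → 20 < 60
  N26: +35 → 35 < 70
Round 2 — N11 buckles.
  N16: +60 → 80 ≥ 60
Round 3 — N16 buckles.
  N26: +75 → 110 ≥ 70
  N29: +90 → 90 ≥ 60
  N6: +70 → 70 < 170
Round 4 — N26, N29 buckle.
  N1: +50 → 50 ≥ 40
  N6: +10 → 80 < 170
Round 5 — N1 buckles.
No further bucklings.

yes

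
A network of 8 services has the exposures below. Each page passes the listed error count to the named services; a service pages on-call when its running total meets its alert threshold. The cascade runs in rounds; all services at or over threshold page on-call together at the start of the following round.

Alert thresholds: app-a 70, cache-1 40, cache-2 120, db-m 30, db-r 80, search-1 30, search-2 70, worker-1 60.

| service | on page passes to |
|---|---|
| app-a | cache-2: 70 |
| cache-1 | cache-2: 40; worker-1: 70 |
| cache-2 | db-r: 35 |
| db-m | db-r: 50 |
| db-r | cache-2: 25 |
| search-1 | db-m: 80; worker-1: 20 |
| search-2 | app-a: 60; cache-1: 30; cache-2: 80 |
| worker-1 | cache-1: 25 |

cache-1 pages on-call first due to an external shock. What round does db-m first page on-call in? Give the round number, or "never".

never

Round 1 — cache-1 pages on-call (initial).
  cache-2: +40 → 40 < 120
  worker-1: +70 → 70 ≥ 60
Round 2 — worker-1 pages on-call.
No further pages.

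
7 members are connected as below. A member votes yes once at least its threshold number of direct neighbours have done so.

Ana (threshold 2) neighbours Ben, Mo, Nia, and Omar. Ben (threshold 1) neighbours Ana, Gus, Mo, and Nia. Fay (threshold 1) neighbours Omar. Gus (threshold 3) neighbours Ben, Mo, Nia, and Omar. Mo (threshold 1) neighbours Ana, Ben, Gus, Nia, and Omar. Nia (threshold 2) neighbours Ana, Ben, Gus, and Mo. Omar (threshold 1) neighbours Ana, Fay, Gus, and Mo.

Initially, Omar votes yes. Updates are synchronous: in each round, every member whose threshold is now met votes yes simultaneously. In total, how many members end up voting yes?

7

Round 1 — Omar votes yes (initial).
Round 2 — checking thresholds:
  Ana: 1 of 4 neighbours < 2, below threshold.
  Fay: 1 of 1 neighbours ≥ 1, votes yes.
  Gus: 1 of 4 neighbours < 3, below threshold.
  Mo: 1 of 5 neighbours ≥ 1, votes yes.
Round 3 — checking thresholds:
  Ana: 2 of 4 neighbours ≥ 2, votes yes.
  Ben: 1 of 4 neighbours ≥ 1, votes yes.
  Gus: 2 of 4 neighbours < 3, below threshold.
  Nia: 1 of 4 neighbours < 2, below threshold.
Round 4 — checking thresholds:
  Gus: 3 of 4 neighbours ≥ 3, votes yes.
  Nia: 3 of 4 neighbours ≥ 2, votes yes.
Round 5 — no new yes votes; cascade stops.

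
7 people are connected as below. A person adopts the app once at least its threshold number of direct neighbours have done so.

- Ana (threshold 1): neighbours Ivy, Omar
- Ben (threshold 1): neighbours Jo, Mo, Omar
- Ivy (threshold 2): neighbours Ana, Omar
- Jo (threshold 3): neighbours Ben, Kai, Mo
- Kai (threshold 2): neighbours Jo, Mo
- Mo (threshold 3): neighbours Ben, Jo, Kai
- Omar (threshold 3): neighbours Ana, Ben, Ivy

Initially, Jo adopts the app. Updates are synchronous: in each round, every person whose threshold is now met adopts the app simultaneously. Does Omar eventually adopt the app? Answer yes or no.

Round 1 — Jo adopts the app (initial).
Round 2 — checking thresholds:
  Ben: 1 of 3 neighbours ≥ 1, adopts the app.
  Kai: 1 of 2 neighbours < 2, below threshold.
  Mo: 1 of 3 neighbours < 3, below threshold.
Round 3 — no new adoptions; cascade stops.

no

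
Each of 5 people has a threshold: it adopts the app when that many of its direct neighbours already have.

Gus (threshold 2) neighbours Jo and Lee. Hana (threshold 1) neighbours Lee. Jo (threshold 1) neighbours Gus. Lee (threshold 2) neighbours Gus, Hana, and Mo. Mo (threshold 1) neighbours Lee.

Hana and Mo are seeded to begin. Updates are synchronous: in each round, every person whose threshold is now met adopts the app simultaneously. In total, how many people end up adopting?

Round 1 — Hana, Mo adopt the app (initial).
Round 2 — checking thresholds:
  Lee: 2 of 3 neighbours ≥ 2, adopts the app.
Round 3 — no new adoptions; cascade stops.

3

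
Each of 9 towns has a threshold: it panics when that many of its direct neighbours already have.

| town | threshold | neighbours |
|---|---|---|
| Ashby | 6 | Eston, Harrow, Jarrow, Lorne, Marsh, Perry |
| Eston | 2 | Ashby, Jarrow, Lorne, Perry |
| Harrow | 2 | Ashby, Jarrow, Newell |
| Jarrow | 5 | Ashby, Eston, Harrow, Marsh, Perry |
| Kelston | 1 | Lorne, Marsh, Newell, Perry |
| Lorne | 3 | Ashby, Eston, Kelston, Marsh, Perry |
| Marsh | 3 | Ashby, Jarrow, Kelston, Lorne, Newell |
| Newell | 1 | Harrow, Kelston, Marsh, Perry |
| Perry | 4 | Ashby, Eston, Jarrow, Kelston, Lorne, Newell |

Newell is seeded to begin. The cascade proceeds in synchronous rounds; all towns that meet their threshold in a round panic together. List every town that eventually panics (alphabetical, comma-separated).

Kelston, Newell

Round 1 — Newell panics (initial).
Round 2 — checking thresholds:
  Harrow: 1 of 3 neighbours < 2, below threshold.
  Kelston: 1 of 4 neighbours ≥ 1, panics.
  Marsh: 1 of 5 neighbours < 3, below threshold.
  Perry: 1 of 6 neighbours < 4, below threshold.
Round 3 — no new panics; cascade stops.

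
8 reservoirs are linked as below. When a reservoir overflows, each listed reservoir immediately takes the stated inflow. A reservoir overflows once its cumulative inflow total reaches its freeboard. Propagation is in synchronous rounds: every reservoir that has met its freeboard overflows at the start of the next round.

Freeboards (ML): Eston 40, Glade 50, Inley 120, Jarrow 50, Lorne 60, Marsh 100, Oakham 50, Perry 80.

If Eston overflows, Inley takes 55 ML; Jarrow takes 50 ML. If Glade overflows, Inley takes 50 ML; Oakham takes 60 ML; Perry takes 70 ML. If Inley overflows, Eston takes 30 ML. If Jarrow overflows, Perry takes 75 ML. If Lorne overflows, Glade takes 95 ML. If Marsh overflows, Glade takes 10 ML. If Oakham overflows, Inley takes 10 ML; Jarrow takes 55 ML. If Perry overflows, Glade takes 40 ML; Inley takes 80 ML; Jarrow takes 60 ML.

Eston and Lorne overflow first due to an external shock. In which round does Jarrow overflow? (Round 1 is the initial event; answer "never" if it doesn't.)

2

Round 1 — Eston, Lorne overflow (initial).
  Glade: +95 → 95 ≥ 50
  Inley: +55 → 55 < 120
  Jarrow: +50 → 50 ≥ 50
Round 2 — Glade, Jarrow overflow.
  Inley: +50 → 105 < 120
  Oakham: +60 → 60 ≥ 50
  Perry: +70+75 → 145 ≥ 80
Round 3 — Oakham, Perry overflow.
  Inley: +10+80 → 195 ≥ 120
Round 4 — Inley overflows.
No further overflows.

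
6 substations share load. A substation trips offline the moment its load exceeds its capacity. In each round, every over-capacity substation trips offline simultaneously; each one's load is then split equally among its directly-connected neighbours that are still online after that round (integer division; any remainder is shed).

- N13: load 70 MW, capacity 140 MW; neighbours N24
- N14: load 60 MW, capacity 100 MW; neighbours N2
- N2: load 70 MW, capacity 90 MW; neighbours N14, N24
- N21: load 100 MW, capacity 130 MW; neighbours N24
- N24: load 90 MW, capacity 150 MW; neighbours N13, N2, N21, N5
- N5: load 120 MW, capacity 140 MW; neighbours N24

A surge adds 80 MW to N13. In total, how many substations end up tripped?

6

Round 1 — N13 at 150 > 140. N13 trips offline.
  N13 sheds 150 MW to N24: 150 each.
    N24: 90+150 = 240 > 150
Round 2 — N24 trips offline.
  N24 sheds 240 MW to N2, N21, N5: 80 each.
    N2: 70+80 = 150 > 90
    N21: 100+80 = 180 > 130
    N5: 120+80 = 200 > 140
Round 3 — N2, N21, N5 trip offline.
  N2 sheds 150 MW to N14: 150 each.
    N14: 60+150 = 210 > 100
  N21 sheds 180 MW: no online neighbours, lost.
  N5 sheds 200 MW: no online neighbours, lost.
Round 4 — N14 trips offline.
  N14 sheds 210 MW: no online neighbours, lost.
No further trips.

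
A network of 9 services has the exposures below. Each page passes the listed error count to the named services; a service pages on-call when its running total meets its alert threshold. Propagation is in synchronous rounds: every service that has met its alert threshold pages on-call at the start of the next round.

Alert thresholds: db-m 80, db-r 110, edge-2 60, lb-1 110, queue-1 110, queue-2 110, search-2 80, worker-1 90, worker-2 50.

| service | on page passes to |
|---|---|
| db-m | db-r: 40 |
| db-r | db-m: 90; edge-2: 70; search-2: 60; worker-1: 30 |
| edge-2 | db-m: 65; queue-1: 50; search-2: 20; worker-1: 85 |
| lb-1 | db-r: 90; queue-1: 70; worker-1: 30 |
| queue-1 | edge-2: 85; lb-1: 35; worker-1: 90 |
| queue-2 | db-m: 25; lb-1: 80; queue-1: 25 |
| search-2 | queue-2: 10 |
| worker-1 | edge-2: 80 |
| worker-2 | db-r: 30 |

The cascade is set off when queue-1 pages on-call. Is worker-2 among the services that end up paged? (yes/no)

Round 1 — queue-1 pages on-call (initial).
  edge-2: +85 → 85 ≥ 60
  lb-1: +35 → 35 < 110
  worker-1: +90 → 90 ≥ 90
Round 2 — edge-2, worker-1 page on-call.
  db-m: +65 → 65 < 80
  search-2: +20 → 20 < 80
No further pages.

no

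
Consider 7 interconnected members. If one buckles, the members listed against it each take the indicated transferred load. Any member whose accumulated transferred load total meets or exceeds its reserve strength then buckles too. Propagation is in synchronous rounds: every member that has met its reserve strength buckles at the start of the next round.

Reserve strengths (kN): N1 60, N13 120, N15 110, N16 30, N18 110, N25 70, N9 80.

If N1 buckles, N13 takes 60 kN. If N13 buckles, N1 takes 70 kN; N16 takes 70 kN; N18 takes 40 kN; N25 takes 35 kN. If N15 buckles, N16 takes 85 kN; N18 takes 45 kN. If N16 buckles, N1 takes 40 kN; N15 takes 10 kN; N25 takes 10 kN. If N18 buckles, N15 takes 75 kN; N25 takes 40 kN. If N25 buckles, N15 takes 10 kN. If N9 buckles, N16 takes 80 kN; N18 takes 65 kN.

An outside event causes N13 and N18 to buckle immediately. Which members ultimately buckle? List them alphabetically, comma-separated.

N1, N13, N16, N18, N25

Round 1 — N13, N18 buckle (initial).
  N1: +70 → 70 ≥ 60
  N15: +75 → 75 < 110
  N16: +70 → 70 ≥ 30
  N25: +35+40 → 75 ≥ 70
Round 2 — N1, N16, N25 buckle.
  N15: +10+10 → 95 < 110
No further bucklings.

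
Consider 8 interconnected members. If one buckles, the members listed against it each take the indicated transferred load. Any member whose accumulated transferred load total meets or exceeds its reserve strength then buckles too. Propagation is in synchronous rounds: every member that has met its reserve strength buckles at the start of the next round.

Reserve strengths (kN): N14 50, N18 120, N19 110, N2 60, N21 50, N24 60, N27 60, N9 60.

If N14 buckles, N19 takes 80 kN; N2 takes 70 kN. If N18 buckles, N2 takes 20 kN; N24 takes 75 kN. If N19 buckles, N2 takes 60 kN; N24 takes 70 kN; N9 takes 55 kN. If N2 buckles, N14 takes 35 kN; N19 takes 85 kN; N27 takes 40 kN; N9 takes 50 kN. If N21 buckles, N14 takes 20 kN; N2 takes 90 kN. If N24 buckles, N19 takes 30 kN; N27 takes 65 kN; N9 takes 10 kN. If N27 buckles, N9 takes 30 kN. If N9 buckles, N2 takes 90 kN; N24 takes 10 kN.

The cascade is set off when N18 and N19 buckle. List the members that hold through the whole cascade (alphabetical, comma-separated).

N14, N21

Round 1 — N18, N19 buckle (initial).
  N2: +20+60 → 80 ≥ 60
  N24: +75+70 → 145 ≥ 60
  N9: +55 → 55 < 60
Round 2 — N2, N24 buckle.
  N14: +35 → 35 < 50
  N27: +40+65 → 105 ≥ 60
  N9: +50+10 → 115 ≥ 60
Round 3 — N27, N9 buckle.
No further bucklings.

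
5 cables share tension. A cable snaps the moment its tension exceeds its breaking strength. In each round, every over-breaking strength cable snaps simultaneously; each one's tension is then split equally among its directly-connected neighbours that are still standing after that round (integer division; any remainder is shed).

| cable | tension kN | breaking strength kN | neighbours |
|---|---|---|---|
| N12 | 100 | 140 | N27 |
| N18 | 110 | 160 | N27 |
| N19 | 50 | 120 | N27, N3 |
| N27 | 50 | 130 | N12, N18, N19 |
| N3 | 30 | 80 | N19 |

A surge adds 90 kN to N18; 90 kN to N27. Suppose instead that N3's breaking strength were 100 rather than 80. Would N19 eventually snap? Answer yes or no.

With N3's breaking strength at 100:
Round 1 — N18 at 200 > 160; N27 at 140 > 130. N18, N27 snap.
  N18 sheds 200 kN: no online neighbours, lost.
  N27 sheds 140 kN to N12, N19: 70 each.
    N12: 100+70 = 170 > 140
    N19: 50+70 = 120 ≤ 120
Round 2 — N12 snaps.
  N12 sheds 170 kN: no online neighbours, lost.
No further breaks.

no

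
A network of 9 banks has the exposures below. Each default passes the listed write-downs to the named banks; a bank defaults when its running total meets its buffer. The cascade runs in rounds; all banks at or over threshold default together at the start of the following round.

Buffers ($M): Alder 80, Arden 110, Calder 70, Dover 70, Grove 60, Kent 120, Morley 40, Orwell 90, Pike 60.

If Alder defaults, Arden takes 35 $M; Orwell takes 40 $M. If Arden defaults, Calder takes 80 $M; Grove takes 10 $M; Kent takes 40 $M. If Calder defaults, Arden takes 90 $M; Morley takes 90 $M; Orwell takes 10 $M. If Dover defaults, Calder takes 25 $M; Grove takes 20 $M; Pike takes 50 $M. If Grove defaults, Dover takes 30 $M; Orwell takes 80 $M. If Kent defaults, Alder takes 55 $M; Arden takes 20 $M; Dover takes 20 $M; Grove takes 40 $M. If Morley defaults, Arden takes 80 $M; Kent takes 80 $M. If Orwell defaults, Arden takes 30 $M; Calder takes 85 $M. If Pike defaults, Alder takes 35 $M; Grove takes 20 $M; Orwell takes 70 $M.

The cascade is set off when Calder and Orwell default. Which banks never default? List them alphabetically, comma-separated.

Round 1 — Calder, Orwell default (initial).
  Arden: +90+30 → 120 ≥ 110
  Morley: +90 → 90 ≥ 40
Round 2 — Arden, Morley default.
  Grove: +10 → 10 < 60
  Kent: +40+80 → 120 ≥ 120
Round 3 — Kent defaults.
  Alder: +55 → 55 < 80
  Dover: +20 → 20 < 70
  Grove: +40 → 50 < 60
No further defaults.

Alder, Dover, Grove, Pike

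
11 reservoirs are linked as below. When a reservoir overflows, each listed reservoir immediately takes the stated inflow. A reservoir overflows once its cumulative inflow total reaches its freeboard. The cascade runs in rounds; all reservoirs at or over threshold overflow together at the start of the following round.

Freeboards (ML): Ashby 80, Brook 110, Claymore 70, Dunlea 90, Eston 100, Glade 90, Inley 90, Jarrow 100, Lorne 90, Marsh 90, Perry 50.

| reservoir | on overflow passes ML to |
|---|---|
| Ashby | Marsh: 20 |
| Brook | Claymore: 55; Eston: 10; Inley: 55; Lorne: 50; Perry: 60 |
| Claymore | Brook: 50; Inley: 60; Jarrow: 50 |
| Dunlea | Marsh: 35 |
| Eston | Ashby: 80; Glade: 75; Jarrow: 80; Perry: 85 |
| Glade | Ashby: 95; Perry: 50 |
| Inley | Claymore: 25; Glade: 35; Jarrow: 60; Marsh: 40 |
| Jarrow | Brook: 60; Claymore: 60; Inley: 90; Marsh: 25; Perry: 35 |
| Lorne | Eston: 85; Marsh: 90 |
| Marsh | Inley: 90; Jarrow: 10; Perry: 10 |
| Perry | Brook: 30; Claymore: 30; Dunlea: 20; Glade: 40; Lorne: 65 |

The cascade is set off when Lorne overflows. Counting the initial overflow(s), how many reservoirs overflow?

Round 1 — Lorne overflows (initial).
  Eston: +85 → 85 < 100
  Marsh: +90 → 90 ≥ 90
Round 2 — Marsh overflows.
  Inley: +90 → 90 ≥ 90
  Jarrow: +10 → 10 < 100
  Perry: +10 → 10 < 50
Round 3 — Inley overflows.
  Claymore: +25 → 25 < 70
  Glade: +35 → 35 < 90
  Jarrow: +60 → 70 < 100
No further overflows.

3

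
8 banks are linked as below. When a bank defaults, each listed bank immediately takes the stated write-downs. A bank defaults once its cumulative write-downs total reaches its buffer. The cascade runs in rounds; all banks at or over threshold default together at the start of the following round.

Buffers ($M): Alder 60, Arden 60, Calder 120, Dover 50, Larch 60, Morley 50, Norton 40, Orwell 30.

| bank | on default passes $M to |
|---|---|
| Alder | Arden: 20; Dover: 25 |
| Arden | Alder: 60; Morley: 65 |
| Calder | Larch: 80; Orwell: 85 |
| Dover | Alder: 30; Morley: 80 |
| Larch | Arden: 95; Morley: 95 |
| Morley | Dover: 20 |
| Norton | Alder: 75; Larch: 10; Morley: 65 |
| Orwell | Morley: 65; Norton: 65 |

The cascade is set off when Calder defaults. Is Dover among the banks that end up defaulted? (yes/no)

Round 1 — Calder defaults (initial).
  Larch: +80 → 80 ≥ 60
  Orwell: +85 → 85 ≥ 30
Round 2 — Larch, Orwell default.
  Arden: +95 → 95 ≥ 60
  Morley: +95+65 → 160 ≥ 50
  Norton: +65 → 65 ≥ 40
Round 3 — Arden, Morley, Norton default.
  Alder: +60+75 → 135 ≥ 60
  Dover: +20 → 20 < 50
Round 4 — Alder defaults.
  Dover: +25 → 45 < 50
No further defaults.

no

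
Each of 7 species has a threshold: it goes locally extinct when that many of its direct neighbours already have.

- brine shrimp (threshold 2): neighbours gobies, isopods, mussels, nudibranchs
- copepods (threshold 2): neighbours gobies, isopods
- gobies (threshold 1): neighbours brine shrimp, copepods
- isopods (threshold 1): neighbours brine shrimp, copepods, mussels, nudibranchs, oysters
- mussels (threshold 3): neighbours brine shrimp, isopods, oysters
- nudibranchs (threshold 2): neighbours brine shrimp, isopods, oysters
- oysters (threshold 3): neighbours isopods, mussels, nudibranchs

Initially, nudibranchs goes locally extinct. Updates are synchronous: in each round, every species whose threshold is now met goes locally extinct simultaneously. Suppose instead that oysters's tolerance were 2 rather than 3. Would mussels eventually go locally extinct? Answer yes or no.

yes

With oysters's tolerance at 2:
Round 1 — nudibranchs goes locally extinct (initial).
Round 2 — checking thresholds:
  brine shrimp: 1 of 4 neighbours < 2, holds.
  isopods: 1 of 5 neighbours ≥ 1, goes locally extinct.
  oysters: 1 of 3 neighbours < 2, holds.
Round 3 — checking thresholds:
  brine shrimp: 2 of 4 neighbours ≥ 2, goes locally extinct.
  copepods: 1 of 2 neighbours < 2, holds.
  mussels: 1 of 3 neighbours < 3, holds.
  oysters: 2 of 3 neighbours ≥ 2, goes locally extinct.
Round 4 — checking thresholds:
  copepods: 1 of 2 neighbours < 2, holds.
  gobies: 1 of 2 neighbours ≥ 1, goes locally extinct.
  mussels: 3 of 3 neighbours ≥ 3, goes locally extinct.
Round 5 — checking thresholds:
  copepods: 2 of 2 neighbours ≥ 2, goes locally extinct.
Round 6 — no new extinctions; cascade stops.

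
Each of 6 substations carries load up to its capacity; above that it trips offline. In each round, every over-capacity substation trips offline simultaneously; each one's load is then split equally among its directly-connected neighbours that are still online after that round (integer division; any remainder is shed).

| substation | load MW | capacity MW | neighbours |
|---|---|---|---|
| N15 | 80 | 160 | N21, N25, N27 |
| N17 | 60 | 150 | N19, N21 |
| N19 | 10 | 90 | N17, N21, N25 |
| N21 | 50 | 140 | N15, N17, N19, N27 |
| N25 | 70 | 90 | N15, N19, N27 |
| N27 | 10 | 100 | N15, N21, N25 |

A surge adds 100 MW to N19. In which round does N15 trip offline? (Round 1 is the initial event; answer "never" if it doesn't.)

Round 1 — N19 at 110 > 90. N19 trips offline.
  N19 sheds 110 MW to N17, N21, N25: 36 each (2 lost).
    N17: 60+36 = 96 ≤ 150
    N21: 50+36 = 86 ≤ 140
    N25: 70+36 = 106 > 90
Round 2 — N25 trips offline.
  N25 sheds 106 MW to N15, N27: 53 each.
    N15: 80+53 = 133 ≤ 160
    N27: 10+53 = 63 ≤ 100
No further trips.

never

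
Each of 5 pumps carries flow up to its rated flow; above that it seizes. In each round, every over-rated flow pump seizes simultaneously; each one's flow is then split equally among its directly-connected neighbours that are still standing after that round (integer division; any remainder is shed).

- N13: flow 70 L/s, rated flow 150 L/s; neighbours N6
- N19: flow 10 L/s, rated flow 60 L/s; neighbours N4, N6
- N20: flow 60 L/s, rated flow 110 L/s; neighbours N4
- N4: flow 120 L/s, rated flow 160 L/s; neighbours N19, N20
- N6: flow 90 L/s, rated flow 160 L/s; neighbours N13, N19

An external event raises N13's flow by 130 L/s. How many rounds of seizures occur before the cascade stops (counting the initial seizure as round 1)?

Round 1 — N13 at 200 > 150. N13 seizes.
  N13 sheds 200 L/s to N6: 200 each.
    N6: 90+200 = 290 > 160
Round 2 — N6 seizes.
  N6 sheds 290 L/s to N19: 290 each.
    N19: 10+290 = 300 > 60
Round 3 — N19 seizes.
  N19 sheds 300 L/s to N4: 300 each.
    N4: 120+300 = 420 > 160
Round 4 — N4 seizes.
  N4 sheds 420 L/s to N20: 420 each.
    N20: 60+420 = 480 > 110
Round 5 — N20 seizes.
  N20 sheds 480 L/s: no online neighbours, lost.
No further seizures.

5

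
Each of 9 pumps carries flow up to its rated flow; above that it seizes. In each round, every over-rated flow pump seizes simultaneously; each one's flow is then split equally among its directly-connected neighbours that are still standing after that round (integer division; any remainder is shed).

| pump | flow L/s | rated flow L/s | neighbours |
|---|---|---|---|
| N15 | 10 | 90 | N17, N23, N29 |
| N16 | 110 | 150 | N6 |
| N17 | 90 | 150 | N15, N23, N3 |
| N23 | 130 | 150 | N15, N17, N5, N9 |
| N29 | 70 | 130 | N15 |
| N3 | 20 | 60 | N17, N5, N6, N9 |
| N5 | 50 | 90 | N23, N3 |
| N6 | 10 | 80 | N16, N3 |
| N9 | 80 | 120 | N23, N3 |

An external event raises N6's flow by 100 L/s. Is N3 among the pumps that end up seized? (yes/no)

Round 1 — N6 at 110 > 80. N6 seizes.
  N6 sheds 110 L/s to N16, N3: 55 each.
    N16: 110+55 = 165 > 150
    N3: 20+55 = 75 > 60
Round 2 — N16, N3 seize.
  N16 sheds 165 L/s: no online neighbours, lost.
  N3 sheds 75 L/s to N17, N5, N9: 25 each.
    N17: 90+25 = 115 ≤ 150
    N5: 50+25 = 75 ≤ 90
    N9: 80+25 = 105 ≤ 120
No further seizures.

yes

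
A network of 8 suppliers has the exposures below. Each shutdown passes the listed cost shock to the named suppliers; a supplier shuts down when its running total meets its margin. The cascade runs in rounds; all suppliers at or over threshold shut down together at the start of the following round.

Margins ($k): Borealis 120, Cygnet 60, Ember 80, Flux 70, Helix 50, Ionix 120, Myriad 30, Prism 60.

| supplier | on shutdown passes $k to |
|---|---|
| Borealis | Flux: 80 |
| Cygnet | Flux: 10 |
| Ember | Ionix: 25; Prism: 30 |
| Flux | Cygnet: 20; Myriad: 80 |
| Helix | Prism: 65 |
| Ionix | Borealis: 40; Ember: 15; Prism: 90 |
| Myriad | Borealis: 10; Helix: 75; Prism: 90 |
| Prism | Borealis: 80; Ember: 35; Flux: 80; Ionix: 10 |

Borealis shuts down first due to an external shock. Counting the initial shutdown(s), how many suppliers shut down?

Round 1 — Borealis shuts down (initial).
  Flux: +80 → 80 ≥ 70
Round 2 — Flux shuts down.
  Cygnet: +20 → 20 < 60
  Myriad: +80 → 80 ≥ 30
Round 3 — Myriad shuts down.
  Helix: +75 → 75 ≥ 50
  Prism: +90 → 90 ≥ 60
Round 4 — Helix, Prism shut down.
  Ember: +35 → 35 < 80
  Ionix: +10 → 10 < 120
No further shutdowns.

5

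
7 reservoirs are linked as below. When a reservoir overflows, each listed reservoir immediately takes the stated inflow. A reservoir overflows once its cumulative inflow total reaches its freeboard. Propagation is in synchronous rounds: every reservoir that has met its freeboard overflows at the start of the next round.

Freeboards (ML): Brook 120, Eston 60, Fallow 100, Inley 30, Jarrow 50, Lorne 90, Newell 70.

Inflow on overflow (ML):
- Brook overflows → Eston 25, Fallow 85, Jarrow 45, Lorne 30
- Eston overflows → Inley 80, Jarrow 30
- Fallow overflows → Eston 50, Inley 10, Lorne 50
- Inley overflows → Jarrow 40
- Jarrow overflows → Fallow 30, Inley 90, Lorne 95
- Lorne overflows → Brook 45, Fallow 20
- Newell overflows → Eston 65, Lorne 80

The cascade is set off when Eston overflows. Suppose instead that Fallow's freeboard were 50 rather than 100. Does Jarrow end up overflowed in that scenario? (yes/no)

yes

With Fallow's freeboard at 50:
Round 1 — Eston overflows (initial).
  Inley: +80 → 80 ≥ 30
  Jarrow: +30 → 30 < 50
Round 2 — Inley overflows.
  Jarrow: +40 → 70 ≥ 50
Round 3 — Jarrow overflows.
  Fallow: +30 → 30 < 50
  Lorne: +95 → 95 ≥ 90
Round 4 — Lorne overflows.
  Brook: +45 → 45 < 120
  Fallow: +20 → 50 ≥ 50
Round 5 — Fallow overflows.
No further overflows.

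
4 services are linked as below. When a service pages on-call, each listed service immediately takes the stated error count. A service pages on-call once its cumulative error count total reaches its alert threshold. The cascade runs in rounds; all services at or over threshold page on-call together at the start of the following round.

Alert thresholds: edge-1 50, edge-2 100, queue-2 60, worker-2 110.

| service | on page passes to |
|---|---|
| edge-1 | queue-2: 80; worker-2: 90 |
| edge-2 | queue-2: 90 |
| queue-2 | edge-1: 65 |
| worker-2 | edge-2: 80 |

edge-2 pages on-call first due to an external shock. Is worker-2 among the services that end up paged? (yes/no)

Round 1 — edge-2 pages on-call (initial).
  queue-2: +90 → 90 ≥ 60
Round 2 — queue-2 pages on-call.
  edge-1: +65 → 65 ≥ 50
Round 3 — edge-1 pages on-call.
  worker-2: +90 → 90 < 110
No further pages.

no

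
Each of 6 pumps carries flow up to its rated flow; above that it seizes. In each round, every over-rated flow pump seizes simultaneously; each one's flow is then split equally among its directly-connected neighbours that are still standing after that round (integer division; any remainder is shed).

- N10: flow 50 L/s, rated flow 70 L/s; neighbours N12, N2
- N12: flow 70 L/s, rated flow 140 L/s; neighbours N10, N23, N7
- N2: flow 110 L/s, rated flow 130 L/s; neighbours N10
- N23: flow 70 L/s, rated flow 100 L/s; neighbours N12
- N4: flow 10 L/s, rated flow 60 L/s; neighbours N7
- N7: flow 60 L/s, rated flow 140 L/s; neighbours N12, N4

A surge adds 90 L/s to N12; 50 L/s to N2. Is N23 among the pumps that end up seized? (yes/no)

Round 1 — N12 at 160 > 140; N2 at 160 > 130. N12, N2 seize.
  N12 sheds 160 L/s to N10, N23, N7: 53 each (1 lost).
    N10: 50+53 = 103 > 70
    N23: 70+53 = 123 > 100
    N7: 60+53 = 113 ≤ 140
  N2 sheds 160 L/s to N10: 160 each.
    N10: 103+160 = 263 > 70
Round 2 — N10, N23 seize.
  N10 sheds 263 L/s: no online neighbours, lost.
  N23 sheds 123 L/s: no online neighbours, lost.
No further seizures.

yes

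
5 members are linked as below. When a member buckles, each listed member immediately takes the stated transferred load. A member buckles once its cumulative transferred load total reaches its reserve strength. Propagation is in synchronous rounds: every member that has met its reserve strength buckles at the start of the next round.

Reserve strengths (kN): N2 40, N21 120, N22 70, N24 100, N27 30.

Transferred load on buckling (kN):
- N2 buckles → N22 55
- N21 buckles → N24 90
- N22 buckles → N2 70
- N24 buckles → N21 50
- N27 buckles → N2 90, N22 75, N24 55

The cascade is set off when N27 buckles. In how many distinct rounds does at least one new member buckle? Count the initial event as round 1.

Round 1 — N27 buckles (initial).
  N2: +90 → 90 ≥ 40
  N22: +75 → 75 ≥ 70
  N24: +55 → 55 < 100
Round 2 — N2, N22 buckle.
No further bucklings.

2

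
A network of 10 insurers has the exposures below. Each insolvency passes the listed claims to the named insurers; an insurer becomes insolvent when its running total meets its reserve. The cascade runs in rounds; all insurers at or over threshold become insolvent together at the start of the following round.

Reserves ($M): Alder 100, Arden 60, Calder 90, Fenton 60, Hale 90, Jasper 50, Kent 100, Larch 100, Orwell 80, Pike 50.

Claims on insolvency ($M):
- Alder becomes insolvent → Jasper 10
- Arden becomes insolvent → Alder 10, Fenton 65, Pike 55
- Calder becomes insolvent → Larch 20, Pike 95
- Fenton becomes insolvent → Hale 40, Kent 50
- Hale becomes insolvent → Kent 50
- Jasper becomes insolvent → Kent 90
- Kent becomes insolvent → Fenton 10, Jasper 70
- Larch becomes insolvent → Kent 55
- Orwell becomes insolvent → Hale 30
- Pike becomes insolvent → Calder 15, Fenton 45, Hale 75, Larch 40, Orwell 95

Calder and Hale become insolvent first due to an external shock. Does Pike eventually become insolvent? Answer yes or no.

Round 1 — Calder, Hale become insolvent (initial).
  Kent: +50 → 50 < 100
  Larch: +20 → 20 < 100
  Pike: +95 → 95 ≥ 50
Round 2 — Pike becomes insolvent.
  Fenton: +45 → 45 < 60
  Larch: +40 → 60 < 100
  Orwell: +95 → 95 ≥ 80
Round 3 — Orwell becomes insolvent.
No further insolvencies.

yes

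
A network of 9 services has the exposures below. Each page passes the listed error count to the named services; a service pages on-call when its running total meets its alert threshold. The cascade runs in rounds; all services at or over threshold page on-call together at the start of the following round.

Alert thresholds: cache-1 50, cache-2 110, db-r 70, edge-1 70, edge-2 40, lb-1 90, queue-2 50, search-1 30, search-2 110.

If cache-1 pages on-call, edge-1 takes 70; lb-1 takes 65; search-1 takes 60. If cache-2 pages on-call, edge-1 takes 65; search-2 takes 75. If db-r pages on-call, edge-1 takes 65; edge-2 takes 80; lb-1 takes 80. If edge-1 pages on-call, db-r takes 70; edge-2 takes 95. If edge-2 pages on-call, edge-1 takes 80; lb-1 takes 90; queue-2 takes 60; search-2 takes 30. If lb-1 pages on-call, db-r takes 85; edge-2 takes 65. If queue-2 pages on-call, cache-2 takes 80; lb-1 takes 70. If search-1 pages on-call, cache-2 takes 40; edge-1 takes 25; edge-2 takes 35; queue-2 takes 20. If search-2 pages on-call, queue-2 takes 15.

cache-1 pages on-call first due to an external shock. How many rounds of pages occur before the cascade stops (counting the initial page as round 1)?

Round 1 — cache-1 pages on-call (initial).
  edge-1: +70 → 70 ≥ 70
  lb-1: +65 → 65 < 90
  search-1: +60 → 60 ≥ 30
Round 2 — edge-1, search-1 page on-call.
  cache-2: +40 → 40 < 110
  db-r: +70 → 70 ≥ 70
  edge-2: +95+35 → 130 ≥ 40
  queue-2: +20 → 20 < 50
Round 3 — db-r, edge-2 page on-call.
  lb-1: +80+90 → 235 ≥ 90
  queue-2: +60 → 80 ≥ 50
  search-2: +30 → 30 < 110
Round 4 — lb-1, queue-2 page on-call.
  cache-2: +80 → 120 ≥ 110
Round 5 — cache-2 pages on-call.
  search-2: +75 → 105 < 110
No further pages.

5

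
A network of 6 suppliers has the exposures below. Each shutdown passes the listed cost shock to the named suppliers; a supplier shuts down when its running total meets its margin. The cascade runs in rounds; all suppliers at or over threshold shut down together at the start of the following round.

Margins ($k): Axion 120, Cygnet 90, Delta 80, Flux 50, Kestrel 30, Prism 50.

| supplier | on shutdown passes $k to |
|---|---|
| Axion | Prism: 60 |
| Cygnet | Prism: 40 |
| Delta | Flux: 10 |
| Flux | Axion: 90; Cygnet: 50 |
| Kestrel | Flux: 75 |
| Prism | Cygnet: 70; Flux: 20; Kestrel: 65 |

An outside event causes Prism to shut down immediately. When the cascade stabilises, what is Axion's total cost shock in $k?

Round 1 — Prism shuts down (initial).
  Cygnet: +70 → 70 < 90
  Flux: +20 → 20 < 50
  Kestrel: +65 → 65 ≥ 30
Round 2 — Kestrel shuts down.
  Flux: +75 → 95 ≥ 50
Round 3 — Flux shuts down.
  Axion: +90 → 90 < 120
  Cygnet: +50 → 120 ≥ 90
Round 4 — Cygnet shuts down.
No further shutdowns.

90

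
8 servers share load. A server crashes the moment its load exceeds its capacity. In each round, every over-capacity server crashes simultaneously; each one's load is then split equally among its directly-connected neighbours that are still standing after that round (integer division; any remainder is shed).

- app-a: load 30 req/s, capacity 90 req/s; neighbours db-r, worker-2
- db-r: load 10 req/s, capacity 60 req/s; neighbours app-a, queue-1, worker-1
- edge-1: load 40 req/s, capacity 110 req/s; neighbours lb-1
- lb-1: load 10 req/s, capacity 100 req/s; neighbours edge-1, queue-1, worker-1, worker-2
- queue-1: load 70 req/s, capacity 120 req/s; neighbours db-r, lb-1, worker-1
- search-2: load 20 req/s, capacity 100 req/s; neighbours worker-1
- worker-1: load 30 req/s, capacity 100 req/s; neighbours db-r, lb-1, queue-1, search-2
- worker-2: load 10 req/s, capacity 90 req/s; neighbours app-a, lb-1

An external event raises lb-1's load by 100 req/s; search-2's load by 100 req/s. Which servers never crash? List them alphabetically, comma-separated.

edge-1

Round 1 — lb-1 at 110 > 100; search-2 at 120 > 100. lb-1, search-2 crash.
  lb-1 sheds 110 req/s to edge-1, queue-1, worker-1, worker-2: 27 each (2 lost).
    edge-1: 40+27 = 67 ≤ 110
    queue-1: 70+27 = 97 ≤ 120
    worker-1: 30+27 = 57 ≤ 100
    worker-2: 10+27 = 37 ≤ 90
  search-2 sheds 120 req/s to worker-1: 120 each.
    worker-1: 57+120 = 177 > 100
Round 2 — worker-1 crashes.
  worker-1 sheds 177 req/s to db-r, queue-1: 88 each (1 lost).
    db-r: 10+88 = 98 > 60
    queue-1: 97+88 = 185 > 120
Round 3 — db-r, queue-1 crash.
  db-r sheds 98 req/s to app-a: 98 each.
    app-a: 30+98 = 128 > 90
  queue-1 sheds 185 req/s: no online neighbours, lost.
Round 4 — app-a crashes.
  app-a sheds 128 req/s to worker-2: 128 each.
    worker-2: 37+128 = 165 > 90
Round 5 — worker-2 crashes.
  worker-2 sheds 165 req/s: no online neighbours, lost.
No further crashes.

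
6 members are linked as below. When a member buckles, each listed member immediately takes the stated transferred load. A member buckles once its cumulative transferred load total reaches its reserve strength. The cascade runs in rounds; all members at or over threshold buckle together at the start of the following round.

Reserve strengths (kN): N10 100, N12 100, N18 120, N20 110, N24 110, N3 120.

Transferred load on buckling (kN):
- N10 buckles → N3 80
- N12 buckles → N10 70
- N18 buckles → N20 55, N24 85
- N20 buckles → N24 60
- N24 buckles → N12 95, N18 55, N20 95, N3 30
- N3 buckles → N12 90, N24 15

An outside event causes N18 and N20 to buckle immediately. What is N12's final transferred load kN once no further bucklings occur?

95

Round 1 — N18, N20 buckle (initial).
  N24: +85+60 → 145 ≥ 110
Round 2 — N24 buckles.
  N12: +95 → 95 < 100
  N3: +30 → 30 < 120
No further bucklings.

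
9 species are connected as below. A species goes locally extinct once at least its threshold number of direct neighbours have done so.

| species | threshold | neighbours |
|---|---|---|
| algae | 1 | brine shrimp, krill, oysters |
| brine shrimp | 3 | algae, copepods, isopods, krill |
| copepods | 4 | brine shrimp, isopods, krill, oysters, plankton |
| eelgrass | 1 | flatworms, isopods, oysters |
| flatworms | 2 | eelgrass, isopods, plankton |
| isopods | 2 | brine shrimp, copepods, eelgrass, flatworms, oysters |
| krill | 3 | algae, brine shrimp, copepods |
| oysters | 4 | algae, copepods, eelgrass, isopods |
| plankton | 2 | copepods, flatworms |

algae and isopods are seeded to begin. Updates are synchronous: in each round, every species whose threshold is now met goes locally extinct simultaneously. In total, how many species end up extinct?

Round 1 — algae, isopods go locally extinct (initial).
Round 2 — checking thresholds:
  brine shrimp: 2 of 4 neighbours < 3, below threshold.
  copepods: 1 of 5 neighbours < 4, below threshold.
  eelgrass: 1 of 3 neighbours ≥ 1, goes locally extinct.
  flatworms: 1 of 3 neighbours < 2, below threshold.
  krill: 1 of 3 neighbours < 3, below threshold.
  oysters: 2 of 4 neighbours < 4, below threshold.
Round 3 — checking thresholds:
  brine shrimp: 2 of 4 neighbours < 3, below threshold.
  copepods: 1 of 5 neighbours < 4, below threshold.
  flatworms: 2 of 3 neighbours ≥ 2, goes locally extinct.
  krill: 1 of 3 neighbours < 3, below threshold.
  oysters: 3 of 4 neighbours < 4, below threshold.
Round 4 — no new extinctions; cascade stops.

4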